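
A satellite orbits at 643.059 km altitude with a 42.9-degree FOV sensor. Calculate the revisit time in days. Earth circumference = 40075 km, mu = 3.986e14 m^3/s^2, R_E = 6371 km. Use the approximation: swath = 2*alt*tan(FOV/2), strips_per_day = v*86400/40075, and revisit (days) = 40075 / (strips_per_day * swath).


swath = 2*643.059*tan(0.3743731) = 505.3193 km
v = sqrt(mu/r) = 7538.4827 m/s = 7.5385 km/s
strips/day = v*86400/40075 = 7.5385*86400/40075 = 16.2526
coverage/day = strips * swath = 16.2526 * 505.3193 = 8212.7771 km
revisit = 40075 / 8212.7771 = 4.8796 days

4.8796 days


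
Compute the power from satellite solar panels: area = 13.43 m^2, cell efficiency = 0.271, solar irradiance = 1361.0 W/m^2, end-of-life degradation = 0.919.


P = area * eta * S * degradation
P = 13.43 * 0.271 * 1361.0 * 0.919
P = 4552.1749 W

4552.1749 W


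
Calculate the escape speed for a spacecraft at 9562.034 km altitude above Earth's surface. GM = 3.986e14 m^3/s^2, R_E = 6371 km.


r = 6371.0 + 9562.034 = 15933.0340 km = 1.5933034e+07 m
v_esc = sqrt(2*mu/r) = sqrt(2*3.986e14 / 1.5933034e+07)
v_esc = 7073.5007 m/s = 7.0735 km/s

7.0735 km/s


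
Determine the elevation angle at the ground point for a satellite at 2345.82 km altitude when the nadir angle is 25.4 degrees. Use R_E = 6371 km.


r = R_E + alt = 8716.8200 km
Law of sines in the satellite / Earth-center / ground-point triangle:
  sin(nadir)/R_E = sin(90 + el)/r  =>  cos(el) = (r/R_E)*sin(nadir)
cos(el) = (8716.8200 / 6371.0000) * sin(25.4 deg) = 0.5868702
el = arccos(0.5868702) = 54.0648 deg
(Earth-central angle = 90 - nadir - el = 10.5352 deg)

54.0648 degrees


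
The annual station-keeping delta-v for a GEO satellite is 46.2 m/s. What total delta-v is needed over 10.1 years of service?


dV = rate * years = 46.2 * 10.1
dV = 466.6200 m/s

466.6200 m/s


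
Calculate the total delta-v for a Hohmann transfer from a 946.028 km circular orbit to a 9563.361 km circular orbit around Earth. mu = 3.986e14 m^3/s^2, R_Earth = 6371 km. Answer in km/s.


r1 = 7317.0280 km = 7.317028e+06 m
r2 = 15934.3610 km = 1.5934361e+07 m
dv1 = sqrt(mu/r1)*(sqrt(2*r2/(r1+r2)) - 1) = 1260.1401 m/s
dv2 = sqrt(mu/r2)*(1 - sqrt(2*r1/(r1+r2))) = 1033.6257 m/s
total dv = |dv1| + |dv2| = 1260.1401 + 1033.6257 = 2293.7658 m/s = 2.2938 km/s

2.2938 km/s


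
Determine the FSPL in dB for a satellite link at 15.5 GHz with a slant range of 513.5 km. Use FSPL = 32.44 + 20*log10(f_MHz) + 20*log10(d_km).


f = 15.5 GHz = 15500.0000 MHz
d = 513.5 km
FSPL = 32.44 + 20*log10(15500.0000) + 20*log10(513.5)
FSPL = 32.44 + 83.8066 + 54.2108
FSPL = 170.4574 dB

170.4574 dB


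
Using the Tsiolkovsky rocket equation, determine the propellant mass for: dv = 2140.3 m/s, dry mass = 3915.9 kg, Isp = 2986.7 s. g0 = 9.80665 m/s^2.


ve = Isp * g0 = 2986.7 * 9.80665 = 29289.521555 m/s
mass ratio = exp(dv/ve) = exp(2140.3/29289.521555) = 1.07581005
m_prop = m_dry * (mr - 1) = 3915.9 * (1.07581005 - 1)
m_prop = 296.8646 kg

296.8646 kg


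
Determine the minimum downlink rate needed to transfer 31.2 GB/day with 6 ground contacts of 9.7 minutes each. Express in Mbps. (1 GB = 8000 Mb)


total contact time = 6 * 9.7 * 60 = 3492.0000 s
data = 31.2 GB = 249600.0000 Mb
rate = 249600.0000 / 3492.0000 = 71.4777 Mbps

71.4777 Mbps


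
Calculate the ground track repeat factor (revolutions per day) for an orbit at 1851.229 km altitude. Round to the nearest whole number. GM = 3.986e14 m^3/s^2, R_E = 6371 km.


r = 8.222229e+06 m
T = 2*pi*sqrt(r^3/mu) = 7419.8577 s = 123.6643 min
revs/day = 1440 / 123.6643 = 11.6444
Rounded: 12 revolutions per day

12 revolutions per day


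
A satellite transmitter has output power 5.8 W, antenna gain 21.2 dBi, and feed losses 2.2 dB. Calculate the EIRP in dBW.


Pt = 5.8 W = 7.6343 dBW
EIRP = Pt_dBW + Gt - losses = 7.6343 + 21.2 - 2.2 = 26.6343 dBW

26.6343 dBW


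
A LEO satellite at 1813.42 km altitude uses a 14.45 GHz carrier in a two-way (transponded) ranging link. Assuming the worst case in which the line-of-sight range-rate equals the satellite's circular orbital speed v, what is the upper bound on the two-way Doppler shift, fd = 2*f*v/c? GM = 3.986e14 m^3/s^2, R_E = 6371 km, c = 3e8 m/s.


r = 8.18442e+06 m
v = sqrt(mu/r) = 6978.7026 m/s (worst-case radial velocity)
f = 14.45 GHz = 1.445e+10 Hz
fd = 2*f*v/c = 2*1.445e+10*6978.7026/3.0e+08
fd = 672281.6870 Hz

672281.6870 Hz


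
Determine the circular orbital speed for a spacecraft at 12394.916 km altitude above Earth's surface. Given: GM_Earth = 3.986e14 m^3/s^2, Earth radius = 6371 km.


r = R_E + alt = 6371.0 + 12394.916 = 18765.9160 km = 1.8765916e+07 m
v = sqrt(mu/r) = sqrt(3.986e14 / 1.8765916e+07) = 4608.7565 m/s = 4.6088 km/s

4.6088 km/s


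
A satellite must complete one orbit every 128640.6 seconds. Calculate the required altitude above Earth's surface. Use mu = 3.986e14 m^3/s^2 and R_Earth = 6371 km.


T = 128640.6 s
r = (mu*T^2/(4*pi^2))^(1/3) = (3.986e14 * 128640.6^2 / (4*pi^2))^(1/3)
r = 5.5077966e+07 m = 55077.9656 km
alt = r - R_E = 55077.9656 - 6371 = 48706.9656 km

48706.9656 km


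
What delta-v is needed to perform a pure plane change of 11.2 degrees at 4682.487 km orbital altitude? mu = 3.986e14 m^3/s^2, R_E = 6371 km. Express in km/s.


r = 11053.4870 km = 1.1053487e+07 m
V = sqrt(mu/r) = 6005.0827 m/s
di = 11.2 deg = 0.1954769 rad
dV = 2*V*sin(di/2) = 2*6005.0827*sin(0.09773844)
dV = 1171.9868 m/s = 1.1720 km/s

1.1720 km/s


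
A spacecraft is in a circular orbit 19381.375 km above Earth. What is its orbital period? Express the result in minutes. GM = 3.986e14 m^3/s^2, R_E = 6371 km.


r = 25752.3750 km = 2.5752375e+07 m
T = 2*pi*sqrt(r^3/mu) = 2*pi*sqrt(1.7078584e+22 / 3.986e14)
T = 41127.9585 s = 685.4660 min

685.4660 minutes


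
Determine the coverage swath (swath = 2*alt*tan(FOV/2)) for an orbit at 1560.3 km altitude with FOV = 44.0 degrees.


FOV = 44.0 deg = 0.7679449 rad
swath = 2 * alt * tan(FOV/2) = 2 * 1560.3 * tan(0.3839724)
swath = 2 * 1560.3 * 0.4040262
swath = 1260.8042 km

1260.8042 km


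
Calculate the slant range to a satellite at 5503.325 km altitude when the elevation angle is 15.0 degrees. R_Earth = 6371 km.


h = 5503.325 km, el = 15.0 deg
d = -R_E*sin(el) + sqrt((R_E*sin(el))^2 + 2*R_E*h + h^2)
d = -6371.0000*sin(0.2617994) + sqrt((6371.0000*0.258819)^2 + 2*6371.0000*5503.325 + 5503.325^2)
d = 8506.3060 km

8506.3060 km


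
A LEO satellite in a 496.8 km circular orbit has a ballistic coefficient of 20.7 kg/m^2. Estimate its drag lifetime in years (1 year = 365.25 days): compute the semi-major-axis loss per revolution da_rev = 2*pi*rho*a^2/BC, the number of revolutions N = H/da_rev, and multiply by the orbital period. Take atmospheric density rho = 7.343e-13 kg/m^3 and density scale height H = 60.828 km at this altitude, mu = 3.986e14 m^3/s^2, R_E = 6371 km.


a = R_E + alt = 6867.8000 km = 6.8678e+06 m
da_rev = 2*pi*rho*a^2/BC = 2*pi*7.343e-13*(6.8678e+06)^2/20.7 = 10.512798 m per revolution
N = H/da_rev = 60828.0000 m / 10.512798 m = 5786.0903 revolutions
P = 2*pi*sqrt(a^3/mu) = 5664.1883 s
lifetime = N*P = 5786.0903 * 5664.1883 = 3.2773505e+07 s = 379.3230 days
years = 379.3230 / 365.25 = 1.0385 years

1.0385 years


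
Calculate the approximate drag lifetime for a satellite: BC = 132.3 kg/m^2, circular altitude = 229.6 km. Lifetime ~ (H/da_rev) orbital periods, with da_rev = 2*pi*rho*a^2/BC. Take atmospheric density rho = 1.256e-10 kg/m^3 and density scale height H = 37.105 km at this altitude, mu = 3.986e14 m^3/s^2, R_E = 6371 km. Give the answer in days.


a = R_E + alt = 6600.6000 km = 6.6006e+06 m
da_rev = 2*pi*rho*a^2/BC = 2*pi*1.256e-10*(6.6006e+06)^2/132.3 = 259.882176 m per revolution
N = H/da_rev = 37105.0000 m / 259.882176 m = 142.7762 revolutions
P = 2*pi*sqrt(a^3/mu) = 5336.8666 s
lifetime = N*P = 142.7762 * 5336.8666 = 761977.7430 s = 8.8192 days

8.8192 days


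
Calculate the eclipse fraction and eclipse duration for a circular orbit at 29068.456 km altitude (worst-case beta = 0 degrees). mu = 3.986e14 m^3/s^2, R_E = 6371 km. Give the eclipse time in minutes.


r = 35439.4560 km
T = 1106.5997 min
Eclipse fraction = arcsin(R_E/r)/pi = arcsin(6371.0000/35439.4560)/pi
= arcsin(0.1797714)/pi = 0.0575358
Eclipse duration = 0.0575358 * 1106.5997 = 63.6691 min

63.6691 minutes


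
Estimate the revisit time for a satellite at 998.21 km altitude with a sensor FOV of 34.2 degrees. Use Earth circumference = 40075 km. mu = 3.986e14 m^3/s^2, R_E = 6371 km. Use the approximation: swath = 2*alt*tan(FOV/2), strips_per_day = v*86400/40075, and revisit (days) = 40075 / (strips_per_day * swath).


swath = 2*998.21*tan(0.2984513) = 614.1790 km
v = sqrt(mu/r) = 7354.5852 m/s = 7.3546 km/s
strips/day = v*86400/40075 = 7.3546*86400/40075 = 15.8562
coverage/day = strips * swath = 15.8562 * 614.1790 = 9738.5287 km
revisit = 40075 / 9738.5287 = 4.1151 days

4.1151 days


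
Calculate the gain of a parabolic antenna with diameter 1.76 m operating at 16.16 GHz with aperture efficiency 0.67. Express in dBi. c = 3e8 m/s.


lambda = c/f = 3e8 / 1.616e+10 = 0.01856436 m
G = eta*(pi*D/lambda)^2 = 0.67*(pi*1.76/0.01856436)^2
G = 59434.7017 (linear)
G = 10*log10(59434.7017) = 47.7404 dBi

47.7404 dBi


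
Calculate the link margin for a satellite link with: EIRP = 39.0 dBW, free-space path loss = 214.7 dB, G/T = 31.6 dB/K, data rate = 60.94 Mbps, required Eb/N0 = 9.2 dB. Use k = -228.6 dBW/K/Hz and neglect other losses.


C/N0 = EIRP - FSPL + G/T - k = 39.0 - 214.7 + 31.6 - (-228.6)
C/N0 = 84.5000 dB-Hz
R_b = 60.94 Mbps = 6.094e+07 bps -> 10*log10(R_b) = 77.8490 dB-Hz
Eb/N0 = C/N0 - 10*log10(R_b) = 84.5000 - 77.8490 = 6.6510 dB
Margin = Eb/N0 - Eb/N0_req = 6.6510 - 9.2 = -2.5490 dB (negative margin: link does not close)

-2.5490 dB


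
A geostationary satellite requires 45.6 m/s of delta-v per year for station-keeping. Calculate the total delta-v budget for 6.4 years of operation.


dV = rate * years = 45.6 * 6.4
dV = 291.8400 m/s

291.8400 m/s


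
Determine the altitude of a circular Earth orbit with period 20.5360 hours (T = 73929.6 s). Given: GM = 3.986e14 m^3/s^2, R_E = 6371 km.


T = 73929.6 s
r = (mu*T^2/(4*pi^2))^(1/3) = (3.986e14 * 73929.6^2 / (4*pi^2))^(1/3)
r = 3.8071918e+07 m = 38071.9180 km
alt = r - R_E = 38071.9180 - 6371 = 31700.9180 km

31700.9180 km


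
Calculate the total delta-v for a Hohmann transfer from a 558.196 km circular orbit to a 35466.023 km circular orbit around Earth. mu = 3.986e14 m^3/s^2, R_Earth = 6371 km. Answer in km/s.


r1 = 6929.1960 km = 6.929196e+06 m
r2 = 41837.0230 km = 4.1837023e+07 m
dv1 = sqrt(mu/r1)*(sqrt(2*r2/(r1+r2)) - 1) = 2350.3854 m/s
dv2 = sqrt(mu/r2)*(1 - sqrt(2*r1/(r1+r2))) = 1441.2045 m/s
total dv = |dv1| + |dv2| = 2350.3854 + 1441.2045 = 3791.5899 m/s = 3.7916 km/s

3.7916 km/s


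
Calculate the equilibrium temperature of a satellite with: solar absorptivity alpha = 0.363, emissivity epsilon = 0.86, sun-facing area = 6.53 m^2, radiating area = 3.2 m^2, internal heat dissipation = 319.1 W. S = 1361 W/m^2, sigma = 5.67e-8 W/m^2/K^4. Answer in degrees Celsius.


Numerator = alpha*S*A_sun + Q_int = 0.363*1361*6.53 + 319.1 = 3545.2008 W
Denominator = eps*sigma*A_rad = 0.86*5.67e-8*3.2 = 1.560384e-07 W/K^4
T^4 = 2.2720053e+10 K^4
T = 388.2418 K = 115.0918 C

115.0918 degrees Celsius


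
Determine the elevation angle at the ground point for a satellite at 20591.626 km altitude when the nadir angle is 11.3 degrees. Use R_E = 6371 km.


r = R_E + alt = 26962.6260 km
Law of sines in the satellite / Earth-center / ground-point triangle:
  sin(nadir)/R_E = sin(90 + el)/r  =>  cos(el) = (r/R_E)*sin(nadir)
cos(el) = (26962.6260 / 6371.0000) * sin(11.3 deg) = 0.8292611
el = arccos(0.8292611) = 33.9771 deg
(Earth-central angle = 90 - nadir - el = 44.7229 deg)

33.9771 degrees


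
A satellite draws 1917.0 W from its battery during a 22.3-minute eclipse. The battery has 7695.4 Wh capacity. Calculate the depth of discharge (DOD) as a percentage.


E_used = P * t / 60 = 1917.0 * 22.3 / 60 = 712.4850 Wh
DOD = E_used / E_total * 100 = 712.4850 / 7695.4 * 100
DOD = 9.2586 %

9.2586 %


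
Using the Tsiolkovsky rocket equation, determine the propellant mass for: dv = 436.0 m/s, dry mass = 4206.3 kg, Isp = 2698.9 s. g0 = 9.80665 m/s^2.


ve = Isp * g0 = 2698.9 * 9.80665 = 26467.167685 m/s
mass ratio = exp(dv/ve) = exp(436.0/26467.167685) = 1.01660967
m_prop = m_dry * (mr - 1) = 4206.3 * (1.01660967 - 1)
m_prop = 69.8653 kg

69.8653 kg


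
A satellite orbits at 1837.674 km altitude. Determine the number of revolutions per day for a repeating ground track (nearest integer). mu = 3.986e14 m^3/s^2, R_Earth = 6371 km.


r = 8.208674e+06 m
T = 2*pi*sqrt(r^3/mu) = 7401.5169 s = 123.3586 min
revs/day = 1440 / 123.3586 = 11.6733
Rounded: 12 revolutions per day

12 revolutions per day


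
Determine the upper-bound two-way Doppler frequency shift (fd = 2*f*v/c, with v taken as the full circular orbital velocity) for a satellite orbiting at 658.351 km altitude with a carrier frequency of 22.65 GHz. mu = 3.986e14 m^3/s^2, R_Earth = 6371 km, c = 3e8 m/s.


r = 7.029351e+06 m
v = sqrt(mu/r) = 7530.2784 m/s (worst-case radial velocity)
f = 22.65 GHz = 2.265e+10 Hz
fd = 2*f*v/c = 2*2.265e+10*7530.2784/3.0e+08
fd = 1.137072e+06 Hz

1.1371e+06 Hz


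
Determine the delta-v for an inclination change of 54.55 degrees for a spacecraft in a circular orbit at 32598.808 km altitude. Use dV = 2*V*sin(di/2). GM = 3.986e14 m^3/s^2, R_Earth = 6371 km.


r = 38969.8080 km = 3.8969808e+07 m
V = sqrt(mu/r) = 3198.1919 m/s
di = 54.55 deg = 0.9520771 rad
dV = 2*V*sin(di/2) = 2*3198.1919*sin(0.4760386)
dV = 2931.2182 m/s = 2.9312 km/s

2.9312 km/s


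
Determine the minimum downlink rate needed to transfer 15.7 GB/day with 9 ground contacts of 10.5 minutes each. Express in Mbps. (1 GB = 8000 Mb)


total contact time = 9 * 10.5 * 60 = 5670.0000 s
data = 15.7 GB = 125600.0000 Mb
rate = 125600.0000 / 5670.0000 = 22.1517 Mbps

22.1517 Mbps


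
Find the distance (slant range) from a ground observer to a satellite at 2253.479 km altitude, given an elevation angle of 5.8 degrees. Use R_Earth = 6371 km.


h = 2253.479 km, el = 5.8 deg
d = -R_E*sin(el) + sqrt((R_E*sin(el))^2 + 2*R_E*h + h^2)
d = -6371.0000*sin(0.1012291) + sqrt((6371.0000*0.1010563)^2 + 2*6371.0000*2253.479 + 2253.479^2)
d = 5204.8038 km

5204.8038 km


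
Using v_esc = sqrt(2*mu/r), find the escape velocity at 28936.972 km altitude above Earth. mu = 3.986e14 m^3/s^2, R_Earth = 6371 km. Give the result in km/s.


r = 6371.0 + 28936.972 = 35307.9720 km = 3.5307972e+07 m
v_esc = sqrt(2*mu/r) = sqrt(2*3.986e14 / 3.5307972e+07)
v_esc = 4751.6808 m/s = 4.7517 km/s

4.7517 km/s


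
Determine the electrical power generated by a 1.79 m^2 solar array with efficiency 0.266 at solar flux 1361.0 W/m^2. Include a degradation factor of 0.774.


P = area * eta * S * degradation
P = 1.79 * 0.266 * 1361.0 * 0.774
P = 501.5725 W

501.5725 W


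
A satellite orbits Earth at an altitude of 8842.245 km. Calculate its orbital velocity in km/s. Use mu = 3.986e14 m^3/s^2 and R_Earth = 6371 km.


r = R_E + alt = 6371.0 + 8842.245 = 15213.2450 km = 1.5213245e+07 m
v = sqrt(mu/r) = sqrt(3.986e14 / 1.5213245e+07) = 5118.6769 m/s = 5.1187 km/s

5.1187 km/s


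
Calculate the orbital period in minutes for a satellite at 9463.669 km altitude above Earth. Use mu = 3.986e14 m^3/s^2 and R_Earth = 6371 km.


r = 15834.6690 km = 1.5834669e+07 m
T = 2*pi*sqrt(r^3/mu) = 2*pi*sqrt(3.9703333e+21 / 3.986e14)
T = 19830.0909 s = 330.5015 min

330.5015 minutes


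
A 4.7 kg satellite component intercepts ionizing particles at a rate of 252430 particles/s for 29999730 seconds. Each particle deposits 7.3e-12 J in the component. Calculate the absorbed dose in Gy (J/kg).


Total energy deposited = rate * time * E_per
  = 252430 * 29999730 * 7.3e-12 = 55.2817 J
Dose = E_total / mass = 55.2817 / 4.7
Dose = 11.7621 Gy

11.7621 Gy


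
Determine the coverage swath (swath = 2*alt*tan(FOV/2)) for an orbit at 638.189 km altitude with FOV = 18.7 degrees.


FOV = 18.7 deg = 0.3263766 rad
swath = 2 * alt * tan(FOV/2) = 2 * 638.189 * tan(0.1631883)
swath = 2 * 638.189 * 0.1646525
swath = 210.1588 km

210.1588 km


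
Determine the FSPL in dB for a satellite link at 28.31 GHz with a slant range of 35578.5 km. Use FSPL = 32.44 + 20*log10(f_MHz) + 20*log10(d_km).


f = 28.31 GHz = 28310.0000 MHz
d = 35578.5 km
FSPL = 32.44 + 20*log10(28310.0000) + 20*log10(35578.5)
FSPL = 32.44 + 89.0388 + 91.0238
FSPL = 212.5026 dB

212.5026 dB


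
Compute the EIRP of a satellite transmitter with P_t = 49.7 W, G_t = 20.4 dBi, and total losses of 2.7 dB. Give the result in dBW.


Pt = 49.7 W = 16.9636 dBW
EIRP = Pt_dBW + Gt - losses = 16.9636 + 20.4 - 2.7 = 34.6636 dBW

34.6636 dBW


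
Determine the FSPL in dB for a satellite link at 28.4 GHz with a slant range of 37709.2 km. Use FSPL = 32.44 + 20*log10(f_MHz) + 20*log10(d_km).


f = 28.4 GHz = 28400.0000 MHz
d = 37709.2 km
FSPL = 32.44 + 20*log10(28400.0000) + 20*log10(37709.2)
FSPL = 32.44 + 89.0664 + 91.5289
FSPL = 213.0353 dB

213.0353 dB


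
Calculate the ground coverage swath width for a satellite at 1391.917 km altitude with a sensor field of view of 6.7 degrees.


FOV = 6.7 deg = 0.1169371 rad
swath = 2 * alt * tan(FOV/2) = 2 * 1391.917 * tan(0.05846853)
swath = 2 * 1391.917 * 0.05853525
swath = 162.9524 km

162.9524 km


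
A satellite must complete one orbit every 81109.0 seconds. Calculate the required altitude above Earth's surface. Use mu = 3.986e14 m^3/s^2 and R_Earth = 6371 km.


T = 81109.0 s
r = (mu*T^2/(4*pi^2))^(1/3) = (3.986e14 * 81109.0^2 / (4*pi^2))^(1/3)
r = 4.0498464e+07 m = 40498.4639 km
alt = r - R_E = 40498.4639 - 6371 = 34127.4639 km

34127.4639 km


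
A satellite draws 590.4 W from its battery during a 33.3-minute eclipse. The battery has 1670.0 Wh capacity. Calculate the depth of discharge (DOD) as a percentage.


E_used = P * t / 60 = 590.4 * 33.3 / 60 = 327.6720 Wh
DOD = E_used / E_total * 100 = 327.6720 / 1670.0 * 100
DOD = 19.6211 %

19.6211 %


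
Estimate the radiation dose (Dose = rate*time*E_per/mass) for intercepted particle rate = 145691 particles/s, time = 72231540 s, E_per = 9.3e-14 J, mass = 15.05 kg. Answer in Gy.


Total energy deposited = rate * time * E_per
  = 145691 * 72231540 * 9.3e-14 = 0.9786841 J
Dose = E_total / mass = 0.9786841 / 15.05
Dose = 0.06502885 Gy

0.0650 Gy


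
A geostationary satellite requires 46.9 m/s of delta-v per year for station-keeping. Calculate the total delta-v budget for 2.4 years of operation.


dV = rate * years = 46.9 * 2.4
dV = 112.5600 m/s

112.5600 m/s


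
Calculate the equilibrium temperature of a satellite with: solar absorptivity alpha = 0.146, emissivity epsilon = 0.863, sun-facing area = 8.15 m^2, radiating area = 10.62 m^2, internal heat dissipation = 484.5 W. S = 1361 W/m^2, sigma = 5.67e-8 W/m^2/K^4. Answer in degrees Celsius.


Numerator = alpha*S*A_sun + Q_int = 0.146*1361*8.15 + 484.5 = 2103.9539 W
Denominator = eps*sigma*A_rad = 0.863*5.67e-8*10.62 = 5.196589e-07 W/K^4
T^4 = 4.048721e+09 K^4
T = 252.2490 K = -20.9010 C

-20.9010 degrees Celsius


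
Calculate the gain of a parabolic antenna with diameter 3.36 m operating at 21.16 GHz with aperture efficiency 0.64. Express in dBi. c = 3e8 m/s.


lambda = c/f = 3e8 / 2.116e+10 = 0.01417769 m
G = eta*(pi*D/lambda)^2 = 0.64*(pi*3.36/0.01417769)^2
G = 354770.1662 (linear)
G = 10*log10(354770.1662) = 55.4995 dBi

55.4995 dBi


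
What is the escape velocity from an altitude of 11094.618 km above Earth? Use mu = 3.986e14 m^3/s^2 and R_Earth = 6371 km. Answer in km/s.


r = 6371.0 + 11094.618 = 17465.6180 km = 1.7465618e+07 m
v_esc = sqrt(2*mu/r) = sqrt(2*3.986e14 / 1.7465618e+07)
v_esc = 6756.0315 m/s = 6.7560 km/s

6.7560 km/s


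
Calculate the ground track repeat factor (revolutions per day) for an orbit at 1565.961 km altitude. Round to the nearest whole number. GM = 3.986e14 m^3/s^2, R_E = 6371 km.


r = 7.936961e+06 m
T = 2*pi*sqrt(r^3/mu) = 7037.0817 s = 117.2847 min
revs/day = 1440 / 117.2847 = 12.2778
Rounded: 12 revolutions per day

12 revolutions per day


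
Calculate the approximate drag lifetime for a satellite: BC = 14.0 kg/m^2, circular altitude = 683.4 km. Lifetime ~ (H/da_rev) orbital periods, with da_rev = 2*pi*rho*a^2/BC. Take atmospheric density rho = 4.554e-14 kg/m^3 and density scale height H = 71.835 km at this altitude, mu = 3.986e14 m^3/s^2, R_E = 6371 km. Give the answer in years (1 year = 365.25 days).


a = R_E + alt = 7054.4000 km = 7.0544e+06 m
da_rev = 2*pi*rho*a^2/BC = 2*pi*4.554e-14*(7.0544e+06)^2/14.0 = 1.017103 m per revolution
N = H/da_rev = 71835.0000 m / 1.017103 m = 70627.0512 revolutions
P = 2*pi*sqrt(a^3/mu) = 5896.5956 s
lifetime = N*P = 70627.0512 * 5896.5956 = 4.1645916e+08 s = 4820.1292 days
years = 4820.1292 / 365.25 = 13.1968 years

13.1968 years


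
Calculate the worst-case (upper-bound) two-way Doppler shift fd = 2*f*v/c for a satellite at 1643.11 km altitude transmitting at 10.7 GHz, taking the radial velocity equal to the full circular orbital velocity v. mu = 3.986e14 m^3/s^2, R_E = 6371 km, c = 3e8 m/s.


r = 8.01411e+06 m
v = sqrt(mu/r) = 7052.4659 m/s (worst-case radial velocity)
f = 10.7 GHz = 1.07e+10 Hz
fd = 2*f*v/c = 2*1.07e+10*7052.4659/3.0e+08
fd = 503075.9039 Hz

503075.9039 Hz


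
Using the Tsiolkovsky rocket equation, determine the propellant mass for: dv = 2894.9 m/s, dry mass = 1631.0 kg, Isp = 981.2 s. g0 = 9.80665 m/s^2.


ve = Isp * g0 = 981.2 * 9.80665 = 9622.284980 m/s
mass ratio = exp(dv/ve) = exp(2894.9/9622.284980) = 1.35101167
m_prop = m_dry * (mr - 1) = 1631.0 * (1.35101167 - 1)
m_prop = 572.5000 kg

572.5000 kg


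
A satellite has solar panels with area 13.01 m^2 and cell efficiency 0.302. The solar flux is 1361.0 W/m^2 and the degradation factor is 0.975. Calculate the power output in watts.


P = area * eta * S * degradation
P = 13.01 * 0.302 * 1361.0 * 0.975
P = 5213.7113 W

5213.7113 W


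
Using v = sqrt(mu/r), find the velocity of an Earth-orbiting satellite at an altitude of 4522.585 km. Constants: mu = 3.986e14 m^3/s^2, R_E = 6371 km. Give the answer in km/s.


r = R_E + alt = 6371.0 + 4522.585 = 10893.5850 km = 1.0893585e+07 m
v = sqrt(mu/r) = sqrt(3.986e14 / 1.0893585e+07) = 6048.9951 m/s = 6.0490 km/s

6.0490 km/s


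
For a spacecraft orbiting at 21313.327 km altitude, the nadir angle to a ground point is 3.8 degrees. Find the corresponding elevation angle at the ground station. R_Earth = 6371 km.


r = R_E + alt = 27684.3270 km
Law of sines in the satellite / Earth-center / ground-point triangle:
  sin(nadir)/R_E = sin(90 + el)/r  =>  cos(el) = (r/R_E)*sin(nadir)
cos(el) = (27684.3270 / 6371.0000) * sin(3.8 deg) = 0.2879844
el = arccos(0.2879844) = 73.2627 deg
(Earth-central angle = 90 - nadir - el = 12.9373 deg)

73.2627 degrees


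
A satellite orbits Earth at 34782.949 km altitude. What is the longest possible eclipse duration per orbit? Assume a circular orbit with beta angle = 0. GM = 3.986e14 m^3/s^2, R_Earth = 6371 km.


r = 41153.9490 km
T = 1384.7687 min
Eclipse fraction = arcsin(R_E/r)/pi = arcsin(6371.0000/41153.9490)/pi
= arcsin(0.154809)/pi = 0.0494762
Eclipse duration = 0.0494762 * 1384.7687 = 68.5131 min

68.5131 minutes


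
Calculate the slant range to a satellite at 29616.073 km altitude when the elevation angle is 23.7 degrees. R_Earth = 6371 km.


h = 29616.073 km, el = 23.7 deg
d = -R_E*sin(el) + sqrt((R_E*sin(el))^2 + 2*R_E*h + h^2)
d = -6371.0000*sin(0.413643) + sqrt((6371.0000*0.4019478)^2 + 2*6371.0000*29616.073 + 29616.073^2)
d = 32950.2809 km

32950.2809 km


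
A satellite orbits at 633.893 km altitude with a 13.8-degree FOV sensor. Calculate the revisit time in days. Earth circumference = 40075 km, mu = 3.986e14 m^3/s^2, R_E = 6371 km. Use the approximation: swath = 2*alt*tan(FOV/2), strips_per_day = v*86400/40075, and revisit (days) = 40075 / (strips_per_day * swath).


swath = 2*633.893*tan(0.1204277) = 153.4190 km
v = sqrt(mu/r) = 7543.4131 m/s = 7.5434 km/s
strips/day = v*86400/40075 = 7.5434*86400/40075 = 16.2633
coverage/day = strips * swath = 16.2633 * 153.4190 = 2495.0954 km
revisit = 40075 / 2495.0954 = 16.0615 days

16.0615 days


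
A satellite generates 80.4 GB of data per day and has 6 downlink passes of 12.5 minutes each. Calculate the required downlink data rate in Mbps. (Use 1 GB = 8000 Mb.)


total contact time = 6 * 12.5 * 60 = 4500.0000 s
data = 80.4 GB = 643200.0000 Mb
rate = 643200.0000 / 4500.0000 = 142.9333 Mbps

142.9333 Mbps


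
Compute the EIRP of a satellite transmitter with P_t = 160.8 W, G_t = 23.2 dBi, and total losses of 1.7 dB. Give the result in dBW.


Pt = 160.8 W = 22.0629 dBW
EIRP = Pt_dBW + Gt - losses = 22.0629 + 23.2 - 1.7 = 43.5629 dBW

43.5629 dBW


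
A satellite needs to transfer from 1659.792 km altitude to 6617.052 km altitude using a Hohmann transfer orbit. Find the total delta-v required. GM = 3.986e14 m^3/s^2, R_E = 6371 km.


r1 = 8030.7920 km = 8.030792e+06 m
r2 = 12988.0520 km = 1.2988052e+07 m
dv1 = sqrt(mu/r1)*(sqrt(2*r2/(r1+r2)) - 1) = 786.8514 m/s
dv2 = sqrt(mu/r2)*(1 - sqrt(2*r1/(r1+r2))) = 697.1454 m/s
total dv = |dv1| + |dv2| = 786.8514 + 697.1454 = 1483.9969 m/s = 1.4840 km/s

1.4840 km/s


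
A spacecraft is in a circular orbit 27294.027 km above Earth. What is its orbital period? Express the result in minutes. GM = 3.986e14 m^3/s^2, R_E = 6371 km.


r = 33665.0270 km = 3.3665027e+07 m
T = 2*pi*sqrt(r^3/mu) = 2*pi*sqrt(3.8153721e+22 / 3.986e14)
T = 61472.3296 s = 1024.5388 min

1024.5388 minutes


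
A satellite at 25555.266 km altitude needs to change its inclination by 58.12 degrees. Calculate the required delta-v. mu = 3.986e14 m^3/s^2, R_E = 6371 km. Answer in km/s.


r = 31926.2660 km = 3.1926266e+07 m
V = sqrt(mu/r) = 3533.4145 m/s
di = 58.12 deg = 1.0144 rad
dV = 2*V*sin(di/2) = 2*3533.4145*sin(0.5071927)
dV = 3432.5373 m/s = 3.4325 km/s

3.4325 km/s


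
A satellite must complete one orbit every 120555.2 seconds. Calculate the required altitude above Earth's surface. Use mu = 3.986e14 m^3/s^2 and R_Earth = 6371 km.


T = 120555.2 s
r = (mu*T^2/(4*pi^2))^(1/3) = (3.986e14 * 120555.2^2 / (4*pi^2))^(1/3)
r = 5.2745225e+07 m = 52745.2252 km
alt = r - R_E = 52745.2252 - 6371 = 46374.2252 km

46374.2252 km


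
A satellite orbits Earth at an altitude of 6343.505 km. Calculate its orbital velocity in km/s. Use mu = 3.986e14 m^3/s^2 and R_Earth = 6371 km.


r = R_E + alt = 6371.0 + 6343.505 = 12714.5050 km = 1.2714505e+07 m
v = sqrt(mu/r) = sqrt(3.986e14 / 1.2714505e+07) = 5599.1090 m/s = 5.5991 km/s

5.5991 km/s


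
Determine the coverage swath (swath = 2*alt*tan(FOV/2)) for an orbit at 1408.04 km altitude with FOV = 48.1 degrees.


FOV = 48.1 deg = 0.8395034 rad
swath = 2 * alt * tan(FOV/2) = 2 * 1408.04 * tan(0.4197517)
swath = 2 * 1408.04 * 0.4462747
swath = 1256.7454 km

1256.7454 km


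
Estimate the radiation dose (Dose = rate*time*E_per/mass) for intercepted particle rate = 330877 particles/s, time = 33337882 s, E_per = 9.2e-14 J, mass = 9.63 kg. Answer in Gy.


Total energy deposited = rate * time * E_per
  = 330877 * 33337882 * 9.2e-14 = 1.0148 J
Dose = E_total / mass = 1.0148 / 9.63
Dose = 0.1053819 Gy

0.1054 Gy


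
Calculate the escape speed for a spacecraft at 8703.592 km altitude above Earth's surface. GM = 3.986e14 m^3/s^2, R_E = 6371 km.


r = 6371.0 + 8703.592 = 15074.5920 km = 1.5074592e+07 m
v_esc = sqrt(2*mu/r) = sqrt(2*3.986e14 / 1.5074592e+07)
v_esc = 7272.1171 m/s = 7.2721 km/s

7.2721 km/s


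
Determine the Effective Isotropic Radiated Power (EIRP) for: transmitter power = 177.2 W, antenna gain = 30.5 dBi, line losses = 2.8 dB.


Pt = 177.2 W = 22.4846 dBW
EIRP = Pt_dBW + Gt - losses = 22.4846 + 30.5 - 2.8 = 50.1846 dBW

50.1846 dBW


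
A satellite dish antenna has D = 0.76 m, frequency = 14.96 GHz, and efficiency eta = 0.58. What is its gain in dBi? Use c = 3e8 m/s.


lambda = c/f = 3e8 / 1.496e+10 = 0.02005348 m
G = eta*(pi*D/lambda)^2 = 0.58*(pi*0.76/0.02005348)^2
G = 8221.9646 (linear)
G = 10*log10(8221.9646) = 39.1498 dBi

39.1498 dBi


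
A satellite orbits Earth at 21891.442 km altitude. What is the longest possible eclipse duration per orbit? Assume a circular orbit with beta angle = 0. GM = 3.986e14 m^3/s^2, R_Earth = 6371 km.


r = 28262.4420 km
T = 788.0876 min
Eclipse fraction = arcsin(R_E/r)/pi = arcsin(6371.0000/28262.4420)/pi
= arcsin(0.2254228)/pi = 0.07237636
Eclipse duration = 0.07237636 * 788.0876 = 57.0389 min

57.0389 minutes


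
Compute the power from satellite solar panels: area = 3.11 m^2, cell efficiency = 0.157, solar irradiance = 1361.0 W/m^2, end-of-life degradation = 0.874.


P = area * eta * S * degradation
P = 3.11 * 0.157 * 1361.0 * 0.874
P = 580.8040 W

580.8040 W


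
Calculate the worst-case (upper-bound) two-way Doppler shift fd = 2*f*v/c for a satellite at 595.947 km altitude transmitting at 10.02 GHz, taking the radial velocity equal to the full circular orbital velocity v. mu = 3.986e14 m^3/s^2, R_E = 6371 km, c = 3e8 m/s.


r = 6.966947e+06 m
v = sqrt(mu/r) = 7563.9281 m/s (worst-case radial velocity)
f = 10.02 GHz = 1.002e+10 Hz
fd = 2*f*v/c = 2*1.002e+10*7563.9281/3.0e+08
fd = 505270.3993 Hz

505270.3993 Hz


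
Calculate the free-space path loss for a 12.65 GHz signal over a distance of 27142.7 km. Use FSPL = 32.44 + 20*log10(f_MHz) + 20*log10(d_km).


f = 12.65 GHz = 12650.0000 MHz
d = 27142.7 km
FSPL = 32.44 + 20*log10(12650.0000) + 20*log10(27142.7)
FSPL = 32.44 + 82.0418 + 88.6731
FSPL = 203.1549 dB

203.1549 dB


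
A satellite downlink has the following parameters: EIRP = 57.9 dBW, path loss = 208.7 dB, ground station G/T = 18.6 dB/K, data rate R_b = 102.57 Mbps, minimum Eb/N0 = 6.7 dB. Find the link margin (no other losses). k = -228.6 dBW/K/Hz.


C/N0 = EIRP - FSPL + G/T - k = 57.9 - 208.7 + 18.6 - (-228.6)
C/N0 = 96.4000 dB-Hz
R_b = 102.57 Mbps = 1.0257e+08 bps -> 10*log10(R_b) = 80.1102 dB-Hz
Eb/N0 = C/N0 - 10*log10(R_b) = 96.4000 - 80.1102 = 16.2898 dB
Margin = Eb/N0 - Eb/N0_req = 16.2898 - 6.7 = 9.5898 dB (link closes)

9.5898 dB


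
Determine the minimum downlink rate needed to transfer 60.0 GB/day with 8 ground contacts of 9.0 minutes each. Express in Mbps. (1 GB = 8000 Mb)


total contact time = 8 * 9.0 * 60 = 4320.0000 s
data = 60.0 GB = 480000.0000 Mb
rate = 480000.0000 / 4320.0000 = 111.1111 Mbps

111.1111 Mbps


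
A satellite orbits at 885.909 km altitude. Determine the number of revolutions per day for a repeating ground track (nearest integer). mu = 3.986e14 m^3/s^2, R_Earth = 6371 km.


r = 7.256909e+06 m
T = 2*pi*sqrt(r^3/mu) = 6152.3175 s = 102.5386 min
revs/day = 1440 / 102.5386 = 14.0435
Rounded: 14 revolutions per day

14 revolutions per day


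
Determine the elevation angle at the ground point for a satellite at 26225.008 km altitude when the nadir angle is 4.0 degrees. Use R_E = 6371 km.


r = R_E + alt = 32596.0080 km
Law of sines in the satellite / Earth-center / ground-point triangle:
  sin(nadir)/R_E = sin(90 + el)/r  =>  cos(el) = (r/R_E)*sin(nadir)
cos(el) = (32596.0080 / 6371.0000) * sin(4.0 deg) = 0.3568957
el = arccos(0.3568957) = 69.0903 deg
(Earth-central angle = 90 - nadir - el = 16.9097 deg)

69.0903 degrees


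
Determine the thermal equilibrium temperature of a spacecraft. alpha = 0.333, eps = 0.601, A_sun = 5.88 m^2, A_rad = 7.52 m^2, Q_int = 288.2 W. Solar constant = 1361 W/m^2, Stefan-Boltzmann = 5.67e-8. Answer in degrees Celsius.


Numerator = alpha*S*A_sun + Q_int = 0.333*1361*5.88 + 288.2 = 2953.0924 W
Denominator = eps*sigma*A_rad = 0.601*5.67e-8*7.52 = 2.5625678e-07 W/K^4
T^4 = 1.1523958e+10 K^4
T = 327.6426 K = 54.4926 C

54.4926 degrees Celsius


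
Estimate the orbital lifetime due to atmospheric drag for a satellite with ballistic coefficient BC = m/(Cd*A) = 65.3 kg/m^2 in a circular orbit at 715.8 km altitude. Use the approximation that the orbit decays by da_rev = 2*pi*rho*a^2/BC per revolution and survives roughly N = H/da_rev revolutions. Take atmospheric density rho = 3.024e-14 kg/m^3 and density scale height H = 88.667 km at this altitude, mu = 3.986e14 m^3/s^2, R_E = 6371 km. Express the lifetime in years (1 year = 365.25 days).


a = R_E + alt = 7086.8000 km = 7.0868e+06 m
da_rev = 2*pi*rho*a^2/BC = 2*pi*3.024e-14*(7.0868e+06)^2/65.3 = 0.146133177 m per revolution
N = H/da_rev = 88667.0000 m / 0.146133177 m = 606754.7539 revolutions
P = 2*pi*sqrt(a^3/mu) = 5937.2657 s
lifetime = N*P = 606754.7539 * 5937.2657 = 3.6024642e+09 s = 41695.1875 days
years = 41695.1875 / 365.25 = 114.1552 years

114.1552 years


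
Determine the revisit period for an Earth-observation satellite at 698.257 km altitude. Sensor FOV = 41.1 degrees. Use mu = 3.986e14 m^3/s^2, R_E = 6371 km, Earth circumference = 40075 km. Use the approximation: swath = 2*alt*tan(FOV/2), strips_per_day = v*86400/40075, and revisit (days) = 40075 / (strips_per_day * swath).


swath = 2*698.257*tan(0.3586652) = 523.5247 km
v = sqrt(mu/r) = 7508.9941 m/s = 7.5090 km/s
strips/day = v*86400/40075 = 7.5090*86400/40075 = 16.1891
coverage/day = strips * swath = 16.1891 * 523.5247 = 8475.3793 km
revisit = 40075 / 8475.3793 = 4.7284 days

4.7284 days


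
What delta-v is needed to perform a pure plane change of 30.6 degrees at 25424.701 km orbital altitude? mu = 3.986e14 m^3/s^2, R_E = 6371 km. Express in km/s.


r = 31795.7010 km = 3.1795701e+07 m
V = sqrt(mu/r) = 3540.6618 m/s
di = 30.6 deg = 0.5340708 rad
dV = 2*V*sin(di/2) = 2*3540.6618*sin(0.2670354)
dV = 1868.5705 m/s = 1.8686 km/s

1.8686 km/s


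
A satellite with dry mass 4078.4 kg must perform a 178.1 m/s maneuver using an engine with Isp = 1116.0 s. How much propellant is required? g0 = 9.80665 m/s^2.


ve = Isp * g0 = 1116.0 * 9.80665 = 10944.221400 m/s
mass ratio = exp(dv/ve) = exp(178.1/10944.221400) = 1.01640656
m_prop = m_dry * (mr - 1) = 4078.4 * (1.01640656 - 1)
m_prop = 66.9125 kg

66.9125 kg


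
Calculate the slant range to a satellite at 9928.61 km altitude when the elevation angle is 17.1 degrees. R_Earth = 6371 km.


h = 9928.61 km, el = 17.1 deg
d = -R_E*sin(el) + sqrt((R_E*sin(el))^2 + 2*R_E*h + h^2)
d = -6371.0000*sin(0.2984513) + sqrt((6371.0000*0.2940403)^2 + 2*6371.0000*9928.61 + 9928.61^2)
d = 13246.0941 km

13246.0941 km


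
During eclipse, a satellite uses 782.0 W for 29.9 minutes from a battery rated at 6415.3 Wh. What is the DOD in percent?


E_used = P * t / 60 = 782.0 * 29.9 / 60 = 389.6967 Wh
DOD = E_used / E_total * 100 = 389.6967 / 6415.3 * 100
DOD = 6.0745 %

6.0745 %


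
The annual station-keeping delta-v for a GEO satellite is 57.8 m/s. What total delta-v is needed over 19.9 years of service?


dV = rate * years = 57.8 * 19.9
dV = 1150.2200 m/s

1150.2200 m/s


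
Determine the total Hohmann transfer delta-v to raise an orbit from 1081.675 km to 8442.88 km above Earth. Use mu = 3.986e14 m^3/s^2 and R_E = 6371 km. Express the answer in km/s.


r1 = 7452.6750 km = 7.452675e+06 m
r2 = 14813.8800 km = 1.481388e+07 m
dv1 = sqrt(mu/r1)*(sqrt(2*r2/(r1+r2)) - 1) = 1122.6923 m/s
dv2 = sqrt(mu/r2)*(1 - sqrt(2*r1/(r1+r2))) = 943.1813 m/s
total dv = |dv1| + |dv2| = 1122.6923 + 943.1813 = 2065.8735 m/s = 2.0659 km/s

2.0659 km/s


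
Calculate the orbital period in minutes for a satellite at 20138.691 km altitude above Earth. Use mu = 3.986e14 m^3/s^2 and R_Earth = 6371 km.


r = 26509.6910 km = 2.6509691e+07 m
T = 2*pi*sqrt(r^3/mu) = 2*pi*sqrt(1.8630049e+22 / 3.986e14)
T = 42955.4447 s = 715.9241 min

715.9241 minutes


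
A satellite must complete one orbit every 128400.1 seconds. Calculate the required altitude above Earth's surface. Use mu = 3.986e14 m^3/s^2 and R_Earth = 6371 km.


T = 128400.1 s
r = (mu*T^2/(4*pi^2))^(1/3) = (3.986e14 * 128400.1^2 / (4*pi^2))^(1/3)
r = 5.5009297e+07 m = 55009.2969 km
alt = r - R_E = 55009.2969 - 6371 = 48638.2969 km

48638.2969 km


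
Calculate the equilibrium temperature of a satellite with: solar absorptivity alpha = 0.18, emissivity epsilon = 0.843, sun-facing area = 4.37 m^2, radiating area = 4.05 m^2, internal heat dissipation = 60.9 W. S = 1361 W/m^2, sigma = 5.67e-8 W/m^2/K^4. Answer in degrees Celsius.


Numerator = alpha*S*A_sun + Q_int = 0.18*1361*4.37 + 60.9 = 1131.4626 W
Denominator = eps*sigma*A_rad = 0.843*5.67e-8*4.05 = 1.935823e-07 W/K^4
T^4 = 5.8448658e+09 K^4
T = 276.4990 K = 3.3490 C

3.3490 degrees Celsius


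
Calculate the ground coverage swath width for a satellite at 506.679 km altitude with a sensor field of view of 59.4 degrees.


FOV = 59.4 deg = 1.0367 rad
swath = 2 * alt * tan(FOV/2) = 2 * 506.679 * tan(0.5183628)
swath = 2 * 506.679 * 0.5703899
swath = 578.0092 km

578.0092 km


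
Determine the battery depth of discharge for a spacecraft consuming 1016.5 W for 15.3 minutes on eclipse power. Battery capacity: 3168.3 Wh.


E_used = P * t / 60 = 1016.5 * 15.3 / 60 = 259.2075 Wh
DOD = E_used / E_total * 100 = 259.2075 / 3168.3 * 100
DOD = 8.1813 %

8.1813 %


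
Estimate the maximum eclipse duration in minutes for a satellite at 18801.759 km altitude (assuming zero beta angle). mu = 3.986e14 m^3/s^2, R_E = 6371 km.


r = 25172.7590 km
T = 662.4547 min
Eclipse fraction = arcsin(R_E/r)/pi = arcsin(6371.0000/25172.7590)/pi
= arcsin(0.253091)/pi = 0.08144722
Eclipse duration = 0.08144722 * 662.4547 = 53.9551 min

53.9551 minutes


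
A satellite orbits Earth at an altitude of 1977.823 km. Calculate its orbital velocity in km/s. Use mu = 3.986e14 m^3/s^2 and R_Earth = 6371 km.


r = R_E + alt = 6371.0 + 1977.823 = 8348.8230 km = 8.348823e+06 m
v = sqrt(mu/r) = sqrt(3.986e14 / 8.348823e+06) = 6909.6495 m/s = 6.9096 km/s

6.9096 km/s


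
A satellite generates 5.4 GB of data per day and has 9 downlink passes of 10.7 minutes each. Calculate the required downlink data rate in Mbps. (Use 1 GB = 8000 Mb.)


total contact time = 9 * 10.7 * 60 = 5778.0000 s
data = 5.4 GB = 43200.0000 Mb
rate = 43200.0000 / 5778.0000 = 7.4766 Mbps

7.4766 Mbps


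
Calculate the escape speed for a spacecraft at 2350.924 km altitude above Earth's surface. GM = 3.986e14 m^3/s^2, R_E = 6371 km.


r = 6371.0 + 2350.924 = 8721.9240 km = 8.721924e+06 m
v_esc = sqrt(2*mu/r) = sqrt(2*3.986e14 / 8.721924e+06)
v_esc = 9560.4315 m/s = 9.5604 km/s

9.5604 km/s


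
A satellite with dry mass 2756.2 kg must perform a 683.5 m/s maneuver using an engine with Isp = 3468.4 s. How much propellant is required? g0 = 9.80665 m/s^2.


ve = Isp * g0 = 3468.4 * 9.80665 = 34013.384860 m/s
mass ratio = exp(dv/ve) = exp(683.5/34013.384860) = 1.02029829
m_prop = m_dry * (mr - 1) = 2756.2 * (1.02029829 - 1)
m_prop = 55.9462 kg

55.9462 kg


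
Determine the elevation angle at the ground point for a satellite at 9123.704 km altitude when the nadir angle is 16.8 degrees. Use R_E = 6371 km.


r = R_E + alt = 15494.7040 km
Law of sines in the satellite / Earth-center / ground-point triangle:
  sin(nadir)/R_E = sin(90 + el)/r  =>  cos(el) = (r/R_E)*sin(nadir)
cos(el) = (15494.7040 / 6371.0000) * sin(16.8 deg) = 0.7029449
el = arccos(0.7029449) = 45.3362 deg
(Earth-central angle = 90 - nadir - el = 27.8638 deg)

45.3362 degrees


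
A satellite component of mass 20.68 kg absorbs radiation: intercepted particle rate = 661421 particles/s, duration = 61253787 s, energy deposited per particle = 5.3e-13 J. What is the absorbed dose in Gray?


Total energy deposited = rate * time * E_per
  = 661421 * 61253787 * 5.3e-13 = 21.4727 J
Dose = E_total / mass = 21.4727 / 20.68
Dose = 1.0383 Gy

1.0383 Gy


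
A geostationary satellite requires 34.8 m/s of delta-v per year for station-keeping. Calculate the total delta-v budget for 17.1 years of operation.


dV = rate * years = 34.8 * 17.1
dV = 595.0800 m/s

595.0800 m/s


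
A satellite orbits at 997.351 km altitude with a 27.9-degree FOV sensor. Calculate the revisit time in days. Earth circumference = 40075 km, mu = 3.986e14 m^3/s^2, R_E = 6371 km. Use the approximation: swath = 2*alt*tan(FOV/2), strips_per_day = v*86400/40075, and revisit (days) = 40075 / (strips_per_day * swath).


swath = 2*997.351*tan(0.2434734) = 495.4866 km
v = sqrt(mu/r) = 7355.0138 m/s = 7.3550 km/s
strips/day = v*86400/40075 = 7.3550*86400/40075 = 15.8571
coverage/day = strips * swath = 15.8571 * 495.4866 = 7856.9787 km
revisit = 40075 / 7856.9787 = 5.1006 days

5.1006 days
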